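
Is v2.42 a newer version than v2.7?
Yes. Version numbers are compared segment by segment as integers, not as decimals: minor version 42 > 7, so v2.42 > v2.7 (even though the decimal 2.42 < 2.7).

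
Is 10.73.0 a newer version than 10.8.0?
Yes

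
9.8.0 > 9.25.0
False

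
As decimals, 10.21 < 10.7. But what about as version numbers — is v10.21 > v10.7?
True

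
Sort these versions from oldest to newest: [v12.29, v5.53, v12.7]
[v5.53, v12.7, v12.29]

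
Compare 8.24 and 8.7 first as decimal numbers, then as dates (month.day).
As decimals: 8.24 < 8.7. As dates: 8/24 is later than 8/7 (day 24 > day 7).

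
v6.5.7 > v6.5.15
False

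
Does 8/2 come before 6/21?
No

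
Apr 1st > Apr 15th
False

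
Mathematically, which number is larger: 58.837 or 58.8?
58.837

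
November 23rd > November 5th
True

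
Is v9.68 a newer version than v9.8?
Yes. Version numbers are compared segment by segment as integers, not as decimals: minor version 68 > 8, so v9.68 > v9.8 (even though the decimal 9.68 < 9.8).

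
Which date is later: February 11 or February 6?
February 11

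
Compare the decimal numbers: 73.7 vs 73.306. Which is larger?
73.7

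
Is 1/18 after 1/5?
Yes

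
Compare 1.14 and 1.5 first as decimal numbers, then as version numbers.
As decimals: 1.14 < 1.5. As versions: v1.14 > v1.5 (minor version 14 > 5).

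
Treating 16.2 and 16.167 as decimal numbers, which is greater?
16.2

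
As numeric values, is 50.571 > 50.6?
False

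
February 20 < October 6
True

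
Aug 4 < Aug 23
True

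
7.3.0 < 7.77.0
True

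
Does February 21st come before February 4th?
No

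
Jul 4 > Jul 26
False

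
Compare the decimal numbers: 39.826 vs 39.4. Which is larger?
39.826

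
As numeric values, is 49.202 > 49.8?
False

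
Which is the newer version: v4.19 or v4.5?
v4.19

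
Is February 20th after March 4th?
No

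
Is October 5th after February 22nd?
Yes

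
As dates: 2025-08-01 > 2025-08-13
False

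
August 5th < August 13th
True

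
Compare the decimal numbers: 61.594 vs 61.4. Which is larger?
61.594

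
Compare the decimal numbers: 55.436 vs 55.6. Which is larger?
55.6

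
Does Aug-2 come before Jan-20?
No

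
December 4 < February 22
False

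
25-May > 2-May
True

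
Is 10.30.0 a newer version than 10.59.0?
No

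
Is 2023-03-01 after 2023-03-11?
No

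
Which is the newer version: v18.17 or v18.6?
v18.17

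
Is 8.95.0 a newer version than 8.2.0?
Yes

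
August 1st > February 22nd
True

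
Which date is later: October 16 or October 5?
October 16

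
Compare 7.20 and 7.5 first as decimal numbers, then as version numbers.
As decimals: 7.20 < 7.5. As versions: v7.20 > v7.5 (minor version 20 > 5).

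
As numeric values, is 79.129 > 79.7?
False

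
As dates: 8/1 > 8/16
False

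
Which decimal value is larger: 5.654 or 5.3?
5.654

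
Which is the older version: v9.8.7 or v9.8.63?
v9.8.7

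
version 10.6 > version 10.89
False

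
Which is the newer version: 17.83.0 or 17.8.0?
17.83.0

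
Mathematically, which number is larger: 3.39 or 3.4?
3.4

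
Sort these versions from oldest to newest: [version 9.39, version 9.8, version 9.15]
[version 9.8, version 9.15, version 9.39]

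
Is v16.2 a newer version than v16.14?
No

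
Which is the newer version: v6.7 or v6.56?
v6.56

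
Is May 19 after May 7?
Yes. Day 19 comes after day 7 in May — this is a date comparison, not a decimal one (the decimal 5.19 would be smaller than 5.7).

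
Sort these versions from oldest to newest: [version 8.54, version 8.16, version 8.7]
[version 8.7, version 8.16, version 8.54]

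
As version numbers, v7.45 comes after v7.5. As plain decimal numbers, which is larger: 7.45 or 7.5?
7.5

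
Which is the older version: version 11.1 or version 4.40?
version 4.40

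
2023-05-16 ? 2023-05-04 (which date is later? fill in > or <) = >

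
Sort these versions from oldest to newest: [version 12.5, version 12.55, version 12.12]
[version 12.5, version 12.12, version 12.55]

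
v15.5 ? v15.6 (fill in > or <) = <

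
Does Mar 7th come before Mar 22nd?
Yes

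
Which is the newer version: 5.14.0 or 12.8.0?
12.8.0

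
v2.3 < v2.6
True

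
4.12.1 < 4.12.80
True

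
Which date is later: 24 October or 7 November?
7 November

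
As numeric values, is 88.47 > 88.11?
True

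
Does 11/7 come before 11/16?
Yes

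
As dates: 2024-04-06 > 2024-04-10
False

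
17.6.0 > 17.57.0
False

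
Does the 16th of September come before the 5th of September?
No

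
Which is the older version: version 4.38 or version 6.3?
version 4.38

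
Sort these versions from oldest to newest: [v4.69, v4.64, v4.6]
[v4.6, v4.64, v4.69]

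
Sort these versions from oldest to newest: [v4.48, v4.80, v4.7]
[v4.7, v4.48, v4.80]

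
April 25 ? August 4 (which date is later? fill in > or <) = <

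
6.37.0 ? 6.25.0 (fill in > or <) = >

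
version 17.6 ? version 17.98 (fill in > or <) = <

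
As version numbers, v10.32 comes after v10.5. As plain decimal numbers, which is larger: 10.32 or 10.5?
10.5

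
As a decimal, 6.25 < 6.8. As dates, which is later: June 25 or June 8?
June 25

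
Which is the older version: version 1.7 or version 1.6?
version 1.6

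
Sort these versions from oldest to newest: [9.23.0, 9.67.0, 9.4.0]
[9.4.0, 9.23.0, 9.67.0]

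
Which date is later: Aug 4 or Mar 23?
Aug 4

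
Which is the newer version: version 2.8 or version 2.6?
version 2.8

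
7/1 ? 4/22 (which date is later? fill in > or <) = >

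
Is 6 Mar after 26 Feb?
Yes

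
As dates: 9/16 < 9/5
False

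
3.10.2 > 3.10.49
False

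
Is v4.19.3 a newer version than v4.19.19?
No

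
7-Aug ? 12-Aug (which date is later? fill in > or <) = <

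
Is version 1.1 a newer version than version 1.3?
No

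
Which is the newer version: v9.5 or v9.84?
v9.84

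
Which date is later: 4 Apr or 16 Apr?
16 Apr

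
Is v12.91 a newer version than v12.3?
Yes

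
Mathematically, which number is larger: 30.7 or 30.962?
30.962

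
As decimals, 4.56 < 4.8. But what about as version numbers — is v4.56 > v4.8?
True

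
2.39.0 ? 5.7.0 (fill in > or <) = <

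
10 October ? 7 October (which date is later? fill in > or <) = >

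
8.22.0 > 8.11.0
True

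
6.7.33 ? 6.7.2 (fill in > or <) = >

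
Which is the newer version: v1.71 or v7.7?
v7.7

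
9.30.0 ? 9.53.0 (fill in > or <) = <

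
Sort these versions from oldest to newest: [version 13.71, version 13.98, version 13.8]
[version 13.8, version 13.71, version 13.98]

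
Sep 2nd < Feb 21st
False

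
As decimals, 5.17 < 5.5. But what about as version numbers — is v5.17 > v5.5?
True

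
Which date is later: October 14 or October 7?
October 14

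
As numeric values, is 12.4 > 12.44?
False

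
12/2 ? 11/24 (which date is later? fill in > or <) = >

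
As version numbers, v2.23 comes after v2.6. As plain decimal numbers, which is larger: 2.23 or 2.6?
2.6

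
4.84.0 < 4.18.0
False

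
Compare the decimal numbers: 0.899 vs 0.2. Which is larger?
0.899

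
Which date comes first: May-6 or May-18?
May-6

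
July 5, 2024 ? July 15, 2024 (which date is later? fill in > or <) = <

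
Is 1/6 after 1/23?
No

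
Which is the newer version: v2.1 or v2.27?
v2.27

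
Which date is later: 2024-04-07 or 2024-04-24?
2024-04-24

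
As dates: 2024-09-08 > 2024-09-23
False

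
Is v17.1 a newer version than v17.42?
No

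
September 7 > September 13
False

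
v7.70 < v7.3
False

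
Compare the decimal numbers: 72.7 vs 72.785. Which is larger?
72.785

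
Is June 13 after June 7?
Yes. Day 13 comes after day 7 in June — this is a date comparison, not a decimal one (the decimal 6.13 would be smaller than 6.7).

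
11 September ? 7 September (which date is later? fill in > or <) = >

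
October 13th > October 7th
True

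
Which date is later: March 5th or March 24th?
March 24th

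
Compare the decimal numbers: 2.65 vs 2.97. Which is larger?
2.97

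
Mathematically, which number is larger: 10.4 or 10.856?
10.856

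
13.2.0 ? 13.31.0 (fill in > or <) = <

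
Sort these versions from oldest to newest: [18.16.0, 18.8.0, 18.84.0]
[18.8.0, 18.16.0, 18.84.0]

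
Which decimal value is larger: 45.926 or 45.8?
45.926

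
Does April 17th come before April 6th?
No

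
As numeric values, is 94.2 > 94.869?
False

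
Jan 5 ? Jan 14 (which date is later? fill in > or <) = <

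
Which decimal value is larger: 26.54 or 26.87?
26.87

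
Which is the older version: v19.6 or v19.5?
v19.5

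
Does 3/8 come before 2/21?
No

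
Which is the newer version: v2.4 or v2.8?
v2.8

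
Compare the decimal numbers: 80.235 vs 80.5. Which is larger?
80.5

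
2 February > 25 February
False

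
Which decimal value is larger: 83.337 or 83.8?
83.8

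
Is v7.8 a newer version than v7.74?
No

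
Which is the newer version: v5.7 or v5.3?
v5.7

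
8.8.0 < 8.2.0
False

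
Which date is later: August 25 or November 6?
November 6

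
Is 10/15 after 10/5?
Yes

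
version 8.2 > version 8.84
False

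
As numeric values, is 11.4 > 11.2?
True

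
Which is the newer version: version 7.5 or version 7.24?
version 7.24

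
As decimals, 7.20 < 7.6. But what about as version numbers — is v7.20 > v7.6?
True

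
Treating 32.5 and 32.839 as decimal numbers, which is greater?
32.839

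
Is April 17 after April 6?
Yes. Day 17 comes after day 6 in April — this is a date comparison, not a decimal one (the decimal 4.17 would be smaller than 4.6).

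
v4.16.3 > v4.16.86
False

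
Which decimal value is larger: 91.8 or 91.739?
91.8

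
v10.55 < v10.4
False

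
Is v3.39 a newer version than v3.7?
Yes. Version numbers are compared segment by segment as integers, not as decimals: minor version 39 > 7, so v3.39 > v3.7 (even though the decimal 3.39 < 3.7).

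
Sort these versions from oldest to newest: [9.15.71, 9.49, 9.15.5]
[9.15.5, 9.15.71, 9.49]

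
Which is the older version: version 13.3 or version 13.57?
version 13.3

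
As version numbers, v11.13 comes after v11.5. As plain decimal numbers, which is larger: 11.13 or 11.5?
11.5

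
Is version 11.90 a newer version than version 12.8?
No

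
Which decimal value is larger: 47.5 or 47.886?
47.886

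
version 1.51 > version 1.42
True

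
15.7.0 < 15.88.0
True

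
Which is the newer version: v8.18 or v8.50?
v8.50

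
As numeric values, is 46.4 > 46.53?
False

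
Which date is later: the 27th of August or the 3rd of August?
the 27th of August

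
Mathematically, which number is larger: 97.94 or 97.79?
97.94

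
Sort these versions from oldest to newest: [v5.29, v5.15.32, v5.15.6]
[v5.15.6, v5.15.32, v5.29]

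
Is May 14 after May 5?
Yes. Day 14 comes after day 5 in May — this is a date comparison, not a decimal one (the decimal 5.14 would be smaller than 5.5).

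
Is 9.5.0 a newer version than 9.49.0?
No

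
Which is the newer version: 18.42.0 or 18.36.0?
18.42.0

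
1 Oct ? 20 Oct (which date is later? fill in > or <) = <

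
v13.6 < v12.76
False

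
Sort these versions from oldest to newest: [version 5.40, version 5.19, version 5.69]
[version 5.19, version 5.40, version 5.69]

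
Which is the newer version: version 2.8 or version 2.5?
version 2.8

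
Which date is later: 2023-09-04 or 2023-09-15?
2023-09-15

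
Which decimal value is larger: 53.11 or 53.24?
53.24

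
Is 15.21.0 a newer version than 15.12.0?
Yes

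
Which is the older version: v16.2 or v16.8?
v16.2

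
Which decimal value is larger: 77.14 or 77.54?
77.54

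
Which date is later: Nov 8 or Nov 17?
Nov 17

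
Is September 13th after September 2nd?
Yes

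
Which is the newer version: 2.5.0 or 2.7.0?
2.7.0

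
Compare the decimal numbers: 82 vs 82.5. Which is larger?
82.5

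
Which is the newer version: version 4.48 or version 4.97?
version 4.97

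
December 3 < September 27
False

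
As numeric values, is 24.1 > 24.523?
False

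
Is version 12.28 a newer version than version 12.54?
No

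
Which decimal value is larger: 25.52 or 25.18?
25.52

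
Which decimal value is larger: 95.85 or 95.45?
95.85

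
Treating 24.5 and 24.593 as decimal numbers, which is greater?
24.593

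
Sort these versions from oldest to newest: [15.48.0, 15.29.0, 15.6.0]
[15.6.0, 15.29.0, 15.48.0]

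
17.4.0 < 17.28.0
True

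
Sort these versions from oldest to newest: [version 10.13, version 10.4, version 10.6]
[version 10.4, version 10.6, version 10.13]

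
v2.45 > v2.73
False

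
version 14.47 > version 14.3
True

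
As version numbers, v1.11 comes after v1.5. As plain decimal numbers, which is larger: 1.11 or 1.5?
1.5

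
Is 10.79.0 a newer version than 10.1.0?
Yes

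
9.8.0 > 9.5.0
True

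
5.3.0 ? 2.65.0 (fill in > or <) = >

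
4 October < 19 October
True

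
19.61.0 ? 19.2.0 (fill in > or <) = >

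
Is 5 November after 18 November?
No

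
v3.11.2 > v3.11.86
False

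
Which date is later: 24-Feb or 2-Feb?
24-Feb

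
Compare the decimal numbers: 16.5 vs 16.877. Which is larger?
16.877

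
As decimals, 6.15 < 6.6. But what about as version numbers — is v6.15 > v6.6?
True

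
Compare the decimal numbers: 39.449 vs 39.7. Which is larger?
39.7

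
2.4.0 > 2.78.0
False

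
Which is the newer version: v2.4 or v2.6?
v2.6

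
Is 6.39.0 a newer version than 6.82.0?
No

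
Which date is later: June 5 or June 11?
June 11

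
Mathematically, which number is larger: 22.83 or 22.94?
22.94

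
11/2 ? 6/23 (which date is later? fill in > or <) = >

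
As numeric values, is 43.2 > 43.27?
False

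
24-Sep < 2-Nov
True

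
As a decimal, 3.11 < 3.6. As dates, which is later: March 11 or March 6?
March 11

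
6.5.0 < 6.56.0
True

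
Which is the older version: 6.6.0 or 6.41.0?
6.6.0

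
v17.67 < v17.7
False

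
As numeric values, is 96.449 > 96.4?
True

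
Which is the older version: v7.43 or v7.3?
v7.3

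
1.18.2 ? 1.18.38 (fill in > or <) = <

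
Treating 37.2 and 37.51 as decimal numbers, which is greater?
37.51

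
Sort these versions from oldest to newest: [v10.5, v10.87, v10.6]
[v10.5, v10.6, v10.87]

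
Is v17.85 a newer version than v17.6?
Yes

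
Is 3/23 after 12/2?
No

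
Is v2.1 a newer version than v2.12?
No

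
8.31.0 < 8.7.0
False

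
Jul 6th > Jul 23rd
False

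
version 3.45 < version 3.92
True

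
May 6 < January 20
False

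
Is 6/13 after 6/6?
Yes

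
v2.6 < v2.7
True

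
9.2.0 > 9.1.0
True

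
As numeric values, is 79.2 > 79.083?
True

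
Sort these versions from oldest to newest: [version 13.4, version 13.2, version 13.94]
[version 13.2, version 13.4, version 13.94]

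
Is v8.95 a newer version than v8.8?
Yes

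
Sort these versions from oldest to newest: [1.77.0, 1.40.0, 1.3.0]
[1.3.0, 1.40.0, 1.77.0]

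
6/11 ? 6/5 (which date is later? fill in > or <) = >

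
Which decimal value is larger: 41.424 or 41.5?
41.5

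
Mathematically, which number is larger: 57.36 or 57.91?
57.91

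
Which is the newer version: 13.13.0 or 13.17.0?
13.17.0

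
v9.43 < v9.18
False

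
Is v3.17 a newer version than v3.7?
Yes. Version numbers are compared segment by segment as integers, not as decimals: minor version 17 > 7, so v3.17 > v3.7 (even though the decimal 3.17 < 3.7).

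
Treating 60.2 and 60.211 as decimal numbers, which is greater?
60.211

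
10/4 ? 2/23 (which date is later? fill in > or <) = >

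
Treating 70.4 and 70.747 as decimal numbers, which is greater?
70.747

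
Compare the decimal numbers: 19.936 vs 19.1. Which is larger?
19.936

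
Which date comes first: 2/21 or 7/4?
2/21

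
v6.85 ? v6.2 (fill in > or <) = >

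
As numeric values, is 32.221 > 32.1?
True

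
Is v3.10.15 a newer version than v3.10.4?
Yes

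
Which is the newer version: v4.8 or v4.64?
v4.64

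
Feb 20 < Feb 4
False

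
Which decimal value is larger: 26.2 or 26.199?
26.2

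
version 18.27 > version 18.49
False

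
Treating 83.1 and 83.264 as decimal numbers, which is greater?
83.264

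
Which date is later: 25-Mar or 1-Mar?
25-Mar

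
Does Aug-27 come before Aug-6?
No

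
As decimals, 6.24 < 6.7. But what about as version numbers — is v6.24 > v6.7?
True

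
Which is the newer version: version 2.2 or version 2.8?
version 2.8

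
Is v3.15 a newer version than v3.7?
Yes. Version numbers are compared segment by segment as integers, not as decimals: minor version 15 > 7, so v3.15 > v3.7 (even though the decimal 3.15 < 3.7).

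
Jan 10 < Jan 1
False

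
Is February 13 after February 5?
Yes. Day 13 comes after day 5 in February — this is a date comparison, not a decimal one (the decimal 2.13 would be smaller than 2.5).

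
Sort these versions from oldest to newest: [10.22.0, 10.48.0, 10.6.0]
[10.6.0, 10.22.0, 10.48.0]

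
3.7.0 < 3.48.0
True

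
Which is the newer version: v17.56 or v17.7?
v17.56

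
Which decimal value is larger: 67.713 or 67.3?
67.713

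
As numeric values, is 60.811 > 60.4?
True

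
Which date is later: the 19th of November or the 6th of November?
the 19th of November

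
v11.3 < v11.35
True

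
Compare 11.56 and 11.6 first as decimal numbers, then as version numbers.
As decimals: 11.56 < 11.6. As versions: v11.56 > v11.6 (minor version 56 > 6).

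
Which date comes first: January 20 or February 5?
January 20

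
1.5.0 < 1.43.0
True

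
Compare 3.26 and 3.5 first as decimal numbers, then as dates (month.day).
As decimals: 3.26 < 3.5. As dates: 3/26 is later than 3/5 (day 26 > day 5).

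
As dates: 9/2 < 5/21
False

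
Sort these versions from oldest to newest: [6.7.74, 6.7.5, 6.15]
[6.7.5, 6.7.74, 6.15]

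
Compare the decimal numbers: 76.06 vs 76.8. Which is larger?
76.8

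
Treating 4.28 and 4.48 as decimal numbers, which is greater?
4.48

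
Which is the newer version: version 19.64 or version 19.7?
version 19.64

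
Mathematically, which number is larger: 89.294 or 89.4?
89.4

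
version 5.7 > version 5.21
False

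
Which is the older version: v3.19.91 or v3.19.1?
v3.19.1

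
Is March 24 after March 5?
Yes. Day 24 comes after day 5 in March — this is a date comparison, not a decimal one (the decimal 3.24 would be smaller than 3.5).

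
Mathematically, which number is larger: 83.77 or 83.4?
83.77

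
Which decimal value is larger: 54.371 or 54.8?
54.8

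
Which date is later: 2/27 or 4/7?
4/7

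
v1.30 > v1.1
True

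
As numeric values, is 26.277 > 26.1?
True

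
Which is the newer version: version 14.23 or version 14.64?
version 14.64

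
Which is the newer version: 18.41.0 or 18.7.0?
18.41.0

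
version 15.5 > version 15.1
True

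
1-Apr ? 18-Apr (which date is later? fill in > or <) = <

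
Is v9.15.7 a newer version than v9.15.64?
No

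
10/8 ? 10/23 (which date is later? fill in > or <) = <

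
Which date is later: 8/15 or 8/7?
8/15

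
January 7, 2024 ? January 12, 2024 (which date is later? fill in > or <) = <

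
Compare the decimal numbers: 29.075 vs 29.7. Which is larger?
29.7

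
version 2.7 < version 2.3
False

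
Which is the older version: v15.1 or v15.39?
v15.1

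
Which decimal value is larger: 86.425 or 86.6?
86.6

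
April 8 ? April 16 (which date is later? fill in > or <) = <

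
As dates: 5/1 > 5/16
False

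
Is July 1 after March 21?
Yes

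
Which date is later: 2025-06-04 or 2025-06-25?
2025-06-25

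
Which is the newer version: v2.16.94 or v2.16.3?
v2.16.94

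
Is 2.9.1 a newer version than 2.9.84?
No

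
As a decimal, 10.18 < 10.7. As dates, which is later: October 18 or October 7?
October 18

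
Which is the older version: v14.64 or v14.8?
v14.8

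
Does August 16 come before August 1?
No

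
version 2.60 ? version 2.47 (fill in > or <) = >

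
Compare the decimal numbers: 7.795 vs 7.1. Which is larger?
7.795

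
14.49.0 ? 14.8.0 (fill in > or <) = >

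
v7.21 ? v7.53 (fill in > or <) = <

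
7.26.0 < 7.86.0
True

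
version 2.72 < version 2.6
False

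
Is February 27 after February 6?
Yes. Day 27 comes after day 6 in February — this is a date comparison, not a decimal one (the decimal 2.27 would be smaller than 2.6).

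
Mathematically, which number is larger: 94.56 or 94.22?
94.56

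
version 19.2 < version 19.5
True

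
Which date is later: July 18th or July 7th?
July 18th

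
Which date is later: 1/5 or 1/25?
1/25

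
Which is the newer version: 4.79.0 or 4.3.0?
4.79.0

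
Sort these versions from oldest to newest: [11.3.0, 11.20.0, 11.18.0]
[11.3.0, 11.18.0, 11.20.0]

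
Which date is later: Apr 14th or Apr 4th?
Apr 14th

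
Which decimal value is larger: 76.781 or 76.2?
76.781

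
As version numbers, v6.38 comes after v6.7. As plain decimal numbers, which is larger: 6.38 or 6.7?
6.7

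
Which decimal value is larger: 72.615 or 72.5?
72.615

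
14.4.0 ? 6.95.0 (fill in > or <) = >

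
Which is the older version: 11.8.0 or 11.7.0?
11.7.0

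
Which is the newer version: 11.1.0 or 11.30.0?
11.30.0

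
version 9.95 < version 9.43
False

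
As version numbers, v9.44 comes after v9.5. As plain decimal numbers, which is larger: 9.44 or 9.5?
9.5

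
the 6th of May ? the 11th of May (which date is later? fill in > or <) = <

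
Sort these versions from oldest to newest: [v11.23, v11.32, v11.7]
[v11.7, v11.23, v11.32]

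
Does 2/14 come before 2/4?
No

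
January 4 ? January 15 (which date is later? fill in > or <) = <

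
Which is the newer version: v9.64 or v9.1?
v9.64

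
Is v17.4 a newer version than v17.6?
No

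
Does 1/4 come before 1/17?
Yes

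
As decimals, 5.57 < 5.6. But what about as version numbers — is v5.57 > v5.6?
True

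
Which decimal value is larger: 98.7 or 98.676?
98.7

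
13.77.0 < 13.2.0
False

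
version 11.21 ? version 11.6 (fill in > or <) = >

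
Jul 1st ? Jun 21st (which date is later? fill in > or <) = >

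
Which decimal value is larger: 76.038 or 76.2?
76.2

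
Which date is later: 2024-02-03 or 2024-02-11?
2024-02-11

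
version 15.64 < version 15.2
False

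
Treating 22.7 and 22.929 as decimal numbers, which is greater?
22.929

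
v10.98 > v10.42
True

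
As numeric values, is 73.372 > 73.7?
False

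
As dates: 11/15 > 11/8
True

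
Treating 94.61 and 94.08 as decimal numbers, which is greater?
94.61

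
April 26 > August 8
False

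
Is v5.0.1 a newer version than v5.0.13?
No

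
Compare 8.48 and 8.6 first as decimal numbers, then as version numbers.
As decimals: 8.48 < 8.6. As versions: v8.48 > v8.6 (minor version 48 > 6).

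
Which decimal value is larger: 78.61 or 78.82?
78.82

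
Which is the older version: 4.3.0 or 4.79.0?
4.3.0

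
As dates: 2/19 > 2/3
True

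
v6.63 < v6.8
False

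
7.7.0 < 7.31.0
True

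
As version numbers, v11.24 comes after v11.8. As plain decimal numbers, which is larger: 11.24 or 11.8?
11.8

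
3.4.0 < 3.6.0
True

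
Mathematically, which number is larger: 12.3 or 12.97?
12.97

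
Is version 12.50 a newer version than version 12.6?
Yes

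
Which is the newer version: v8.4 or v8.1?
v8.4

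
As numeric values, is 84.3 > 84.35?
False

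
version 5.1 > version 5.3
False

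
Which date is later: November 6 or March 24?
November 6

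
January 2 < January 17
True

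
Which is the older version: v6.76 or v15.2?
v6.76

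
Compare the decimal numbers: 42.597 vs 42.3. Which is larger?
42.597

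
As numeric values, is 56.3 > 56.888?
False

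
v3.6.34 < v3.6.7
False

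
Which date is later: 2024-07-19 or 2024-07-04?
2024-07-19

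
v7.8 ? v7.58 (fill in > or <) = <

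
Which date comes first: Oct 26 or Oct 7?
Oct 7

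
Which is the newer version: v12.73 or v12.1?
v12.73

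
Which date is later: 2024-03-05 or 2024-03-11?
2024-03-11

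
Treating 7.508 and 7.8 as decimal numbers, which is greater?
7.8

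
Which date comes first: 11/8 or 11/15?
11/8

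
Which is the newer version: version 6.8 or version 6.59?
version 6.59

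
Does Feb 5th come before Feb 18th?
Yes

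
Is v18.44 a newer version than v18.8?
Yes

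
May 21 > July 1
False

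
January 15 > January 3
True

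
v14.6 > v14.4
True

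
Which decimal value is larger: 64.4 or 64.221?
64.4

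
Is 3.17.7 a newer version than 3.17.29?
No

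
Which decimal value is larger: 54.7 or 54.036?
54.7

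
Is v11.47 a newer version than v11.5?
Yes. Version numbers are compared segment by segment as integers, not as decimals: minor version 47 > 5, so v11.47 > v11.5 (even though the decimal 11.47 < 11.5).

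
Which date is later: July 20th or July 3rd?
July 20th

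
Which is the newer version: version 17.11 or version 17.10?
version 17.11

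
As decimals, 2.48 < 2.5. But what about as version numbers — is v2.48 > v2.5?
True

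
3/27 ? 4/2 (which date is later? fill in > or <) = <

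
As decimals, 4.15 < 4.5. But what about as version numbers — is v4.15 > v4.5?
True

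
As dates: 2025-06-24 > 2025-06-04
True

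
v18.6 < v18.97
True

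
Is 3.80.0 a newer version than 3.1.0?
Yes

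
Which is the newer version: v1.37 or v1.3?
v1.37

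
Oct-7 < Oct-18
True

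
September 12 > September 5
True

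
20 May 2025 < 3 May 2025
False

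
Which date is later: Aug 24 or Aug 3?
Aug 24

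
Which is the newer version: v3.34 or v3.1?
v3.34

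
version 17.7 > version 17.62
False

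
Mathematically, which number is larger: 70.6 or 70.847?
70.847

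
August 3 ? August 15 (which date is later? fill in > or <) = <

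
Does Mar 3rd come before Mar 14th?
Yes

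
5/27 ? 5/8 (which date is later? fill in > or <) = >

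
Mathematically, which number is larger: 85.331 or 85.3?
85.331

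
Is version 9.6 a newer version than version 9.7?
No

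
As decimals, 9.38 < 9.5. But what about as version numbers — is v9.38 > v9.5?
True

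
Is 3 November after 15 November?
No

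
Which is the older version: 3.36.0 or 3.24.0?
3.24.0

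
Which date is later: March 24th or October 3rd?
October 3rd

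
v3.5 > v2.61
True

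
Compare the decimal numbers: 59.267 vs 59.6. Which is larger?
59.6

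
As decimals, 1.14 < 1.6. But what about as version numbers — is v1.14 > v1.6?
True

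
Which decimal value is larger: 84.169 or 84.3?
84.3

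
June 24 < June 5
False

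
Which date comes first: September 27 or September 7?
September 7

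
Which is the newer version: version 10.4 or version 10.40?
version 10.40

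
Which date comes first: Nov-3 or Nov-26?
Nov-3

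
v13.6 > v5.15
True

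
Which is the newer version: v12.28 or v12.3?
v12.28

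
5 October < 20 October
True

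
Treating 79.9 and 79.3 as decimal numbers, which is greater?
79.9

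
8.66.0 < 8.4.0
False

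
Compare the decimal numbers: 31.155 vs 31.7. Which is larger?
31.7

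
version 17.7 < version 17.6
False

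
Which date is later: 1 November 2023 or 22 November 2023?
22 November 2023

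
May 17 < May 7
False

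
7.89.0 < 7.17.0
False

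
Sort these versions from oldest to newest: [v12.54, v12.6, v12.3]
[v12.3, v12.6, v12.54]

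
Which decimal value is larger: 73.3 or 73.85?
73.85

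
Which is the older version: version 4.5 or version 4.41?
version 4.5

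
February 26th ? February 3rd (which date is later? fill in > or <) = >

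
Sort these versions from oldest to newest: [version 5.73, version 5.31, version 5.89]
[version 5.31, version 5.73, version 5.89]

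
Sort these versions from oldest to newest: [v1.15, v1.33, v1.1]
[v1.1, v1.15, v1.33]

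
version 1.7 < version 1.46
True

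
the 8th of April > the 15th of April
False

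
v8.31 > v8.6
True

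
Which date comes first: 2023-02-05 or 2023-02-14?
2023-02-05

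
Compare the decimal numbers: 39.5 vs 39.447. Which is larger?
39.5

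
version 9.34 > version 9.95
False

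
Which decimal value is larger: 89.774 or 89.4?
89.774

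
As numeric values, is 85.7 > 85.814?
False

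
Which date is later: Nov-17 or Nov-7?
Nov-17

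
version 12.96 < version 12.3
False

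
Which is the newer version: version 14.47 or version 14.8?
version 14.47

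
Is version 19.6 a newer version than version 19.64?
No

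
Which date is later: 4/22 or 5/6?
5/6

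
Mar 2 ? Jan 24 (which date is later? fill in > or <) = >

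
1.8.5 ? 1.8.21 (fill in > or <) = <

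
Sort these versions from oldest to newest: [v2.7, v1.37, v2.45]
[v1.37, v2.7, v2.45]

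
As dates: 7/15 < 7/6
False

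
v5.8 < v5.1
False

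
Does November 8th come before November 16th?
Yes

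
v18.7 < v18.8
True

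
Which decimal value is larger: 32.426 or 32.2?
32.426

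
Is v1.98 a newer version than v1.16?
Yes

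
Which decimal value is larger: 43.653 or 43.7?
43.7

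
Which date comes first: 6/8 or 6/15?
6/8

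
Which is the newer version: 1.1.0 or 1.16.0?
1.16.0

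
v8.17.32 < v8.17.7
False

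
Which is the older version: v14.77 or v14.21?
v14.21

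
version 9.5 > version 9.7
False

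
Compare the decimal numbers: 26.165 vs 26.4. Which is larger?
26.4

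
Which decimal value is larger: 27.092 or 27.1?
27.1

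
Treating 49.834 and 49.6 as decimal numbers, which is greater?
49.834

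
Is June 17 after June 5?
Yes. Day 17 comes after day 5 in June — this is a date comparison, not a decimal one (the decimal 6.17 would be smaller than 6.5).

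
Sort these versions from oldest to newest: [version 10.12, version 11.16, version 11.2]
[version 10.12, version 11.2, version 11.16]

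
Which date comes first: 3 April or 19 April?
3 April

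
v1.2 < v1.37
True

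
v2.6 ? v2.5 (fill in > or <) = >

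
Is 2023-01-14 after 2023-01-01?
Yes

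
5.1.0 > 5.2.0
False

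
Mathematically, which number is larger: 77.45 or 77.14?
77.45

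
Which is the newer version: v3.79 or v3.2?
v3.79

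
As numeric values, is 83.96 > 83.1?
True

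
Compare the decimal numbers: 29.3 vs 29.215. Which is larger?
29.3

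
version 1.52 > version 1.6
True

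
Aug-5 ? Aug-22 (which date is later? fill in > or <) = <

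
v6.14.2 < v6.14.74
True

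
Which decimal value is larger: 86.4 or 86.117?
86.4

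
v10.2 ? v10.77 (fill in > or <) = <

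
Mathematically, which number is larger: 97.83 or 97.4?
97.83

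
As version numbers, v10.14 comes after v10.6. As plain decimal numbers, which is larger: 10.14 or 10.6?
10.6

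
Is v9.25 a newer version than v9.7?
Yes. Version numbers are compared segment by segment as integers, not as decimals: minor version 25 > 7, so v9.25 > v9.7 (even though the decimal 9.25 < 9.7).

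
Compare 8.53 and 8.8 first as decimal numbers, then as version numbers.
As decimals: 8.53 < 8.8. As versions: v8.53 > v8.8 (minor version 53 > 8).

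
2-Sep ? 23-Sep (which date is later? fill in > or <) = <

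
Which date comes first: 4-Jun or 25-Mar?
25-Mar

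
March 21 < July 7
True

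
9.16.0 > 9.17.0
False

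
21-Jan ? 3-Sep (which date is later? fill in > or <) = <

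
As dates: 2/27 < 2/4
False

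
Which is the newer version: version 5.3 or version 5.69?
version 5.69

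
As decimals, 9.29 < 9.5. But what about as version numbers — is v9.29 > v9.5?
True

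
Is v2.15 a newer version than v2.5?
Yes. Version numbers are compared segment by segment as integers, not as decimals: minor version 15 > 5, so v2.15 > v2.5 (even though the decimal 2.15 < 2.5).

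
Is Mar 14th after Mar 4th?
Yes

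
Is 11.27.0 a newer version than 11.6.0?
Yes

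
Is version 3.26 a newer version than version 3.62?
No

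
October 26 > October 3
True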